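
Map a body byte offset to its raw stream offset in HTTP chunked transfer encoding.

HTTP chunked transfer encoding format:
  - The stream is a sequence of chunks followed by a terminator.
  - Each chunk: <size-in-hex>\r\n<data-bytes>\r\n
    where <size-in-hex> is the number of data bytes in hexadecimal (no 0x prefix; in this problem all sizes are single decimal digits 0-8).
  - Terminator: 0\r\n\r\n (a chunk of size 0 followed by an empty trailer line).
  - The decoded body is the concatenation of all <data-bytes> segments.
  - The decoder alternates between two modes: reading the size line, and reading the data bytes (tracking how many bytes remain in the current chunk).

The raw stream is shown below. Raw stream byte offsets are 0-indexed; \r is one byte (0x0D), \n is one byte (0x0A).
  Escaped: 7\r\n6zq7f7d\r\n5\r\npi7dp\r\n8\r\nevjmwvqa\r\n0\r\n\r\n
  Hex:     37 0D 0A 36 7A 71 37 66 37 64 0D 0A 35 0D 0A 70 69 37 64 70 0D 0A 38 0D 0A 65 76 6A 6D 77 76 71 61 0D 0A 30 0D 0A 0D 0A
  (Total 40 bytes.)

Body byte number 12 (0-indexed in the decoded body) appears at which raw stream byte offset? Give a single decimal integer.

Answer: 25

Derivation:
Chunk 1: stream[0..1]='7' size=0x7=7, data at stream[3..10]='6zq7f7d' -> body[0..7], body so far='6zq7f7d'
Chunk 2: stream[12..13]='5' size=0x5=5, data at stream[15..20]='pi7dp' -> body[7..12], body so far='6zq7f7dpi7dp'
Chunk 3: stream[22..23]='8' size=0x8=8, data at stream[25..33]='evjmwvqa' -> body[12..20], body so far='6zq7f7dpi7dpevjmwvqa'
Chunk 4: stream[35..36]='0' size=0 (terminator). Final body='6zq7f7dpi7dpevjmwvqa' (20 bytes)
Body byte 12 at stream offset 25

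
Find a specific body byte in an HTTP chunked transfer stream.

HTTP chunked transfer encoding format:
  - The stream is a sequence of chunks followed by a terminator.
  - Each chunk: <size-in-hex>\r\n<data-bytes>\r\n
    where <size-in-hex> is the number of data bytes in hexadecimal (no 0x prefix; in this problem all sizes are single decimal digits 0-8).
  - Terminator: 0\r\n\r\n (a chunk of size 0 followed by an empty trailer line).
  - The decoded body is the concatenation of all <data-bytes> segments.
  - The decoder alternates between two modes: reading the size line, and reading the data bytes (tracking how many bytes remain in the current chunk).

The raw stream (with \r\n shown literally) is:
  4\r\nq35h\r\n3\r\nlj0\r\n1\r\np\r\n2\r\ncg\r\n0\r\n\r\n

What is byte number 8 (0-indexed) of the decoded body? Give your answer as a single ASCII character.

Chunk 1: stream[0..1]='4' size=0x4=4, data at stream[3..7]='q35h' -> body[0..4], body so far='q35h'
Chunk 2: stream[9..10]='3' size=0x3=3, data at stream[12..15]='lj0' -> body[4..7], body so far='q35hlj0'
Chunk 3: stream[17..18]='1' size=0x1=1, data at stream[20..21]='p' -> body[7..8], body so far='q35hlj0p'
Chunk 4: stream[23..24]='2' size=0x2=2, data at stream[26..28]='cg' -> body[8..10], body so far='q35hlj0pcg'
Chunk 5: stream[30..31]='0' size=0 (terminator). Final body='q35hlj0pcg' (10 bytes)
Body byte 8 = 'c'

Answer: c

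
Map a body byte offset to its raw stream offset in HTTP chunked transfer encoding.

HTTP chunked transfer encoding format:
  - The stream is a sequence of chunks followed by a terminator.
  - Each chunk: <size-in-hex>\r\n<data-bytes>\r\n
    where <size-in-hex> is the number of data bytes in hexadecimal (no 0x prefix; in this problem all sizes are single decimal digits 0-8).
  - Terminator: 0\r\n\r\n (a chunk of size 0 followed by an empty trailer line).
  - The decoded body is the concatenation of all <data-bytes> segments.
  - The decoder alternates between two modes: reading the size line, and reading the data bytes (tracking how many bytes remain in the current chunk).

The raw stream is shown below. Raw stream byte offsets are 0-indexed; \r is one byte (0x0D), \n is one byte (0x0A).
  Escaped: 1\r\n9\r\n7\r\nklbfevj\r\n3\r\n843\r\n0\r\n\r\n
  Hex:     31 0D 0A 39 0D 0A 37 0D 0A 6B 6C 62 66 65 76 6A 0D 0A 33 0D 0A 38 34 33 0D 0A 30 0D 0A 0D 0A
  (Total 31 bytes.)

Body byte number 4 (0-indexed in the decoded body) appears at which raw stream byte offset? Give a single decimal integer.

Answer: 12

Derivation:
Chunk 1: stream[0..1]='1' size=0x1=1, data at stream[3..4]='9' -> body[0..1], body so far='9'
Chunk 2: stream[6..7]='7' size=0x7=7, data at stream[9..16]='klbfevj' -> body[1..8], body so far='9klbfevj'
Chunk 3: stream[18..19]='3' size=0x3=3, data at stream[21..24]='843' -> body[8..11], body so far='9klbfevj843'
Chunk 4: stream[26..27]='0' size=0 (terminator). Final body='9klbfevj843' (11 bytes)
Body byte 4 at stream offset 12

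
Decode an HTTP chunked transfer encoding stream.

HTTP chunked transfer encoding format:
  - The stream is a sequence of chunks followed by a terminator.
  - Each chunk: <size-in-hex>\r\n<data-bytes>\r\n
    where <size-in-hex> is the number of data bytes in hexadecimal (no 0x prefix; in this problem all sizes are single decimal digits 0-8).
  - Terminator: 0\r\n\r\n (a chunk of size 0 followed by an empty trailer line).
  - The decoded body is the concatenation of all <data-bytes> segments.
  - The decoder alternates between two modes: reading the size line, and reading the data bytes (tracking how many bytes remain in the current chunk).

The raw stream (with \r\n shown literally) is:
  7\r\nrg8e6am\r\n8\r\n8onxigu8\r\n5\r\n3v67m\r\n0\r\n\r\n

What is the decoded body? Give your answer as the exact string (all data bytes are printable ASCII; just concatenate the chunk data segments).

Answer: rg8e6am8onxigu83v67m

Derivation:
Chunk 1: stream[0..1]='7' size=0x7=7, data at stream[3..10]='rg8e6am' -> body[0..7], body so far='rg8e6am'
Chunk 2: stream[12..13]='8' size=0x8=8, data at stream[15..23]='8onxigu8' -> body[7..15], body so far='rg8e6am8onxigu8'
Chunk 3: stream[25..26]='5' size=0x5=5, data at stream[28..33]='3v67m' -> body[15..20], body so far='rg8e6am8onxigu83v67m'
Chunk 4: stream[35..36]='0' size=0 (terminator). Final body='rg8e6am8onxigu83v67m' (20 bytes)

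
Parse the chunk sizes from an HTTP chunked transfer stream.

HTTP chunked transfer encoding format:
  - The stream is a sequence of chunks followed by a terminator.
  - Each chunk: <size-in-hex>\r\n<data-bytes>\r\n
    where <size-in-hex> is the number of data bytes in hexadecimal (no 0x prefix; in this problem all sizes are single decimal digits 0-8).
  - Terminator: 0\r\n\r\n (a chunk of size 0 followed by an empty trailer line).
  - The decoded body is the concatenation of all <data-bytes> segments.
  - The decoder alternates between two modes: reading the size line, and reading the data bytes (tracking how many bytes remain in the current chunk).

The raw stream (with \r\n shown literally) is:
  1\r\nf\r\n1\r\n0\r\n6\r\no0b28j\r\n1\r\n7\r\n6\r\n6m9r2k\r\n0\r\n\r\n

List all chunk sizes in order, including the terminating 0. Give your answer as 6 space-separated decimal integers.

Chunk 1: stream[0..1]='1' size=0x1=1, data at stream[3..4]='f' -> body[0..1], body so far='f'
Chunk 2: stream[6..7]='1' size=0x1=1, data at stream[9..10]='0' -> body[1..2], body so far='f0'
Chunk 3: stream[12..13]='6' size=0x6=6, data at stream[15..21]='o0b28j' -> body[2..8], body so far='f0o0b28j'
Chunk 4: stream[23..24]='1' size=0x1=1, data at stream[26..27]='7' -> body[8..9], body so far='f0o0b28j7'
Chunk 5: stream[29..30]='6' size=0x6=6, data at stream[32..38]='6m9r2k' -> body[9..15], body so far='f0o0b28j76m9r2k'
Chunk 6: stream[40..41]='0' size=0 (terminator). Final body='f0o0b28j76m9r2k' (15 bytes)

Answer: 1 1 6 1 6 0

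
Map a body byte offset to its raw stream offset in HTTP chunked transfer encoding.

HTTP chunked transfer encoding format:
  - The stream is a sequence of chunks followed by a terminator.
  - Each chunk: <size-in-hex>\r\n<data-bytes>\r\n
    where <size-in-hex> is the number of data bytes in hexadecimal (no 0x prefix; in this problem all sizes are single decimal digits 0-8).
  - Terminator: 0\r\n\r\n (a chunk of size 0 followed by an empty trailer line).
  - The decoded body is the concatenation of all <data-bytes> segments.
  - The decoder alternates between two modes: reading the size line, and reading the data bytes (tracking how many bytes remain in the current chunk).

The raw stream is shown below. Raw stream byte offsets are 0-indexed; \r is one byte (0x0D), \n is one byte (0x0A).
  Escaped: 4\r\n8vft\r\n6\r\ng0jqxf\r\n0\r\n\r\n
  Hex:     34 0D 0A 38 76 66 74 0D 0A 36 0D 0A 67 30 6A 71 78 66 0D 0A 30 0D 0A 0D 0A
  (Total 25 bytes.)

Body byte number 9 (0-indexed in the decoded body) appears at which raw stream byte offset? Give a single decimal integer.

Answer: 17

Derivation:
Chunk 1: stream[0..1]='4' size=0x4=4, data at stream[3..7]='8vft' -> body[0..4], body so far='8vft'
Chunk 2: stream[9..10]='6' size=0x6=6, data at stream[12..18]='g0jqxf' -> body[4..10], body so far='8vftg0jqxf'
Chunk 3: stream[20..21]='0' size=0 (terminator). Final body='8vftg0jqxf' (10 bytes)
Body byte 9 at stream offset 17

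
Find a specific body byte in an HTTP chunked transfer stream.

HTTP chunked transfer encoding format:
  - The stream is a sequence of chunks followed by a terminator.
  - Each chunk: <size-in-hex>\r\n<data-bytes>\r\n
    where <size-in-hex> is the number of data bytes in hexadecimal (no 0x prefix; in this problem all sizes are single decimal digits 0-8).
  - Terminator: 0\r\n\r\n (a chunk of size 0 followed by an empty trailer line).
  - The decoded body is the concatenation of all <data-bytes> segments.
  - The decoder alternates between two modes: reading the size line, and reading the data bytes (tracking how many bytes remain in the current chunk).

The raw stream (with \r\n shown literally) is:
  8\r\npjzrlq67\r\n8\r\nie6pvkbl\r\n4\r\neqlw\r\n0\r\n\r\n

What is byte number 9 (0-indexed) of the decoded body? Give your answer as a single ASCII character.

Answer: e

Derivation:
Chunk 1: stream[0..1]='8' size=0x8=8, data at stream[3..11]='pjzrlq67' -> body[0..8], body so far='pjzrlq67'
Chunk 2: stream[13..14]='8' size=0x8=8, data at stream[16..24]='ie6pvkbl' -> body[8..16], body so far='pjzrlq67ie6pvkbl'
Chunk 3: stream[26..27]='4' size=0x4=4, data at stream[29..33]='eqlw' -> body[16..20], body so far='pjzrlq67ie6pvkbleqlw'
Chunk 4: stream[35..36]='0' size=0 (terminator). Final body='pjzrlq67ie6pvkbleqlw' (20 bytes)
Body byte 9 = 'e'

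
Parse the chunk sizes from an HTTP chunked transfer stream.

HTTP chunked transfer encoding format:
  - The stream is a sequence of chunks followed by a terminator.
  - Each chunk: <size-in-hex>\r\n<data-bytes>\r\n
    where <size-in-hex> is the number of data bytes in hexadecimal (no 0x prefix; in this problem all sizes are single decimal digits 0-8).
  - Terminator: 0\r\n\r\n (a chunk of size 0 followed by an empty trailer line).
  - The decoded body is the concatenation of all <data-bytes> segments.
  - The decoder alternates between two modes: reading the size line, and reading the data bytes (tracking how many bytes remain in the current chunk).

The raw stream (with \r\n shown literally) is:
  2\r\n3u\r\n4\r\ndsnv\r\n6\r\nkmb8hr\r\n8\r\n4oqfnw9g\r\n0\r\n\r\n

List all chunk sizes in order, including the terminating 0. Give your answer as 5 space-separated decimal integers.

Answer: 2 4 6 8 0

Derivation:
Chunk 1: stream[0..1]='2' size=0x2=2, data at stream[3..5]='3u' -> body[0..2], body so far='3u'
Chunk 2: stream[7..8]='4' size=0x4=4, data at stream[10..14]='dsnv' -> body[2..6], body so far='3udsnv'
Chunk 3: stream[16..17]='6' size=0x6=6, data at stream[19..25]='kmb8hr' -> body[6..12], body so far='3udsnvkmb8hr'
Chunk 4: stream[27..28]='8' size=0x8=8, data at stream[30..38]='4oqfnw9g' -> body[12..20], body so far='3udsnvkmb8hr4oqfnw9g'
Chunk 5: stream[40..41]='0' size=0 (terminator). Final body='3udsnvkmb8hr4oqfnw9g' (20 bytes)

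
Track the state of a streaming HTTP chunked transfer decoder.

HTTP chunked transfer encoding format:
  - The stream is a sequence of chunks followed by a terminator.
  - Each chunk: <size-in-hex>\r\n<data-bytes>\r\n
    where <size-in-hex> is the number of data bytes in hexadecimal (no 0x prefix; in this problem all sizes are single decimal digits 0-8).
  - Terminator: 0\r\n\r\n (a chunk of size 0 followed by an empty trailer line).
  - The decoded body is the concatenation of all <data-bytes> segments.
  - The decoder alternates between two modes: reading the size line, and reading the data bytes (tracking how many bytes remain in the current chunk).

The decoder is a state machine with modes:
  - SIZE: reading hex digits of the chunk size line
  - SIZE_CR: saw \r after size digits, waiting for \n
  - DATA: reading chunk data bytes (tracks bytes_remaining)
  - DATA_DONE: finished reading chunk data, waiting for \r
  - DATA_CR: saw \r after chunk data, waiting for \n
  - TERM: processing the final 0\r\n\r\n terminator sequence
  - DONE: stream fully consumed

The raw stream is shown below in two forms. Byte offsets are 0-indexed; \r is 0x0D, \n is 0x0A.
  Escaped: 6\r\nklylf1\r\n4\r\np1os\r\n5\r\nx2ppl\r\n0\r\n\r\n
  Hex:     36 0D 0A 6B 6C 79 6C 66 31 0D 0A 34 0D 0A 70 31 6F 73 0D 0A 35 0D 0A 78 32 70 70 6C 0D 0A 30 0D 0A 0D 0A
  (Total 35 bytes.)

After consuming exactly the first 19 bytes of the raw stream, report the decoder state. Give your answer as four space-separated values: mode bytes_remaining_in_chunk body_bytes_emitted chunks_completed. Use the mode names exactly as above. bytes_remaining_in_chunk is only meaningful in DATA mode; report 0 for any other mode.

Answer: DATA_CR 0 10 1

Derivation:
Byte 0 = '6': mode=SIZE remaining=0 emitted=0 chunks_done=0
Byte 1 = 0x0D: mode=SIZE_CR remaining=0 emitted=0 chunks_done=0
Byte 2 = 0x0A: mode=DATA remaining=6 emitted=0 chunks_done=0
Byte 3 = 'k': mode=DATA remaining=5 emitted=1 chunks_done=0
Byte 4 = 'l': mode=DATA remaining=4 emitted=2 chunks_done=0
Byte 5 = 'y': mode=DATA remaining=3 emitted=3 chunks_done=0
Byte 6 = 'l': mode=DATA remaining=2 emitted=4 chunks_done=0
Byte 7 = 'f': mode=DATA remaining=1 emitted=5 chunks_done=0
Byte 8 = '1': mode=DATA_DONE remaining=0 emitted=6 chunks_done=0
Byte 9 = 0x0D: mode=DATA_CR remaining=0 emitted=6 chunks_done=0
Byte 10 = 0x0A: mode=SIZE remaining=0 emitted=6 chunks_done=1
Byte 11 = '4': mode=SIZE remaining=0 emitted=6 chunks_done=1
Byte 12 = 0x0D: mode=SIZE_CR remaining=0 emitted=6 chunks_done=1
Byte 13 = 0x0A: mode=DATA remaining=4 emitted=6 chunks_done=1
Byte 14 = 'p': mode=DATA remaining=3 emitted=7 chunks_done=1
Byte 15 = '1': mode=DATA remaining=2 emitted=8 chunks_done=1
Byte 16 = 'o': mode=DATA remaining=1 emitted=9 chunks_done=1
Byte 17 = 's': mode=DATA_DONE remaining=0 emitted=10 chunks_done=1
Byte 18 = 0x0D: mode=DATA_CR remaining=0 emitted=10 chunks_done=1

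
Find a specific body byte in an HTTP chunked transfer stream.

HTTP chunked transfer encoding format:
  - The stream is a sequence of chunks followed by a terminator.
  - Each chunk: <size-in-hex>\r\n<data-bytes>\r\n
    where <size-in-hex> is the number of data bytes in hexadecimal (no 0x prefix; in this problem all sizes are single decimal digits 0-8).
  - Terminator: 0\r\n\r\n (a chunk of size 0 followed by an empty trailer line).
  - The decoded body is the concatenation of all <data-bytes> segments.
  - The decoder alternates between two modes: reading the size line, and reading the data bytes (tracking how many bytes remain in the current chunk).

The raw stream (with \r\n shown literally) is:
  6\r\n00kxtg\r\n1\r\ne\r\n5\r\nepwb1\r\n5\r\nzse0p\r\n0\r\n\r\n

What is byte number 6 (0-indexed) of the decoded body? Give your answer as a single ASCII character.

Answer: e

Derivation:
Chunk 1: stream[0..1]='6' size=0x6=6, data at stream[3..9]='00kxtg' -> body[0..6], body so far='00kxtg'
Chunk 2: stream[11..12]='1' size=0x1=1, data at stream[14..15]='e' -> body[6..7], body so far='00kxtge'
Chunk 3: stream[17..18]='5' size=0x5=5, data at stream[20..25]='epwb1' -> body[7..12], body so far='00kxtgeepwb1'
Chunk 4: stream[27..28]='5' size=0x5=5, data at stream[30..35]='zse0p' -> body[12..17], body so far='00kxtgeepwb1zse0p'
Chunk 5: stream[37..38]='0' size=0 (terminator). Final body='00kxtgeepwb1zse0p' (17 bytes)
Body byte 6 = 'e'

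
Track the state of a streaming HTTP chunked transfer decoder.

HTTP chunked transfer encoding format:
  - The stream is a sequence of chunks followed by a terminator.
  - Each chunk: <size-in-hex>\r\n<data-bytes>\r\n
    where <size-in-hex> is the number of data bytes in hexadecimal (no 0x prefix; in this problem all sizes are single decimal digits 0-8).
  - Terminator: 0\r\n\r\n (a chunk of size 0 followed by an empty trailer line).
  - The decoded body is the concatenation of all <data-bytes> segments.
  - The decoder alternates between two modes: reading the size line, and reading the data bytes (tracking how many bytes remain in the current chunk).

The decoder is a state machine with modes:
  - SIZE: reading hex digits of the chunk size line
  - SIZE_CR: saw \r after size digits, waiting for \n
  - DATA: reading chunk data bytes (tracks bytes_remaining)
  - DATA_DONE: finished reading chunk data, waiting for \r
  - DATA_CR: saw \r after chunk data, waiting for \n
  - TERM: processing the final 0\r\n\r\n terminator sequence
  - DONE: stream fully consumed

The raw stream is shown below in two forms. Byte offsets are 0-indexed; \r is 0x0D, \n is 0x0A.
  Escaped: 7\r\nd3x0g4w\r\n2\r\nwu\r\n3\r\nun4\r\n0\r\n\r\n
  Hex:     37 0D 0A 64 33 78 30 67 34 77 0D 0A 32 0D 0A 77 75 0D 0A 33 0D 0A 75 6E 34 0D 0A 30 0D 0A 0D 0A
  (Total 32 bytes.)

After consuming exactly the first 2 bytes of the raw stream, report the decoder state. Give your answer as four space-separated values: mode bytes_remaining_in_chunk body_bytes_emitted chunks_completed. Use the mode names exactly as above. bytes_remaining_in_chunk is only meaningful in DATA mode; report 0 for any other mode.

Byte 0 = '7': mode=SIZE remaining=0 emitted=0 chunks_done=0
Byte 1 = 0x0D: mode=SIZE_CR remaining=0 emitted=0 chunks_done=0

Answer: SIZE_CR 0 0 0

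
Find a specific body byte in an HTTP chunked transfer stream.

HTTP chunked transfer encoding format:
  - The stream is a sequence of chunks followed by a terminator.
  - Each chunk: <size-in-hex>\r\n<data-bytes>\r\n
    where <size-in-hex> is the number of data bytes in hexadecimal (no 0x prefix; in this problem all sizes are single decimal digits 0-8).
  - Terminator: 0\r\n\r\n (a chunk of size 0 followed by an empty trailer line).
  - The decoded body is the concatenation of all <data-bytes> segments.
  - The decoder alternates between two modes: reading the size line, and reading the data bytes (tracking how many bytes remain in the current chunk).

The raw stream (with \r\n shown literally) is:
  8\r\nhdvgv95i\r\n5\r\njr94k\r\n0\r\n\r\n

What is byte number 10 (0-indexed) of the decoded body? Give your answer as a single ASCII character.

Chunk 1: stream[0..1]='8' size=0x8=8, data at stream[3..11]='hdvgv95i' -> body[0..8], body so far='hdvgv95i'
Chunk 2: stream[13..14]='5' size=0x5=5, data at stream[16..21]='jr94k' -> body[8..13], body so far='hdvgv95ijr94k'
Chunk 3: stream[23..24]='0' size=0 (terminator). Final body='hdvgv95ijr94k' (13 bytes)
Body byte 10 = '9'

Answer: 9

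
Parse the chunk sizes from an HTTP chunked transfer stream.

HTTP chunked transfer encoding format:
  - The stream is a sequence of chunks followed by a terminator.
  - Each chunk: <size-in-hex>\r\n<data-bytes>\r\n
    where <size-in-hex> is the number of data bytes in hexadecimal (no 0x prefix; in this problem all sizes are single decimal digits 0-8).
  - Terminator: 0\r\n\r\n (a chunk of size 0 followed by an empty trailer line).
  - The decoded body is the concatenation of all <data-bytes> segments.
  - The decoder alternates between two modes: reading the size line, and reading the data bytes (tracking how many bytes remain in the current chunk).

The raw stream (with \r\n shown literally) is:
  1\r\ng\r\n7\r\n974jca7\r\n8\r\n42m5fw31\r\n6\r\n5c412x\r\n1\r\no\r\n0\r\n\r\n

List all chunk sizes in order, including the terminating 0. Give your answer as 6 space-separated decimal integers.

Answer: 1 7 8 6 1 0

Derivation:
Chunk 1: stream[0..1]='1' size=0x1=1, data at stream[3..4]='g' -> body[0..1], body so far='g'
Chunk 2: stream[6..7]='7' size=0x7=7, data at stream[9..16]='974jca7' -> body[1..8], body so far='g974jca7'
Chunk 3: stream[18..19]='8' size=0x8=8, data at stream[21..29]='42m5fw31' -> body[8..16], body so far='g974jca742m5fw31'
Chunk 4: stream[31..32]='6' size=0x6=6, data at stream[34..40]='5c412x' -> body[16..22], body so far='g974jca742m5fw315c412x'
Chunk 5: stream[42..43]='1' size=0x1=1, data at stream[45..46]='o' -> body[22..23], body so far='g974jca742m5fw315c412xo'
Chunk 6: stream[48..49]='0' size=0 (terminator). Final body='g974jca742m5fw315c412xo' (23 bytes)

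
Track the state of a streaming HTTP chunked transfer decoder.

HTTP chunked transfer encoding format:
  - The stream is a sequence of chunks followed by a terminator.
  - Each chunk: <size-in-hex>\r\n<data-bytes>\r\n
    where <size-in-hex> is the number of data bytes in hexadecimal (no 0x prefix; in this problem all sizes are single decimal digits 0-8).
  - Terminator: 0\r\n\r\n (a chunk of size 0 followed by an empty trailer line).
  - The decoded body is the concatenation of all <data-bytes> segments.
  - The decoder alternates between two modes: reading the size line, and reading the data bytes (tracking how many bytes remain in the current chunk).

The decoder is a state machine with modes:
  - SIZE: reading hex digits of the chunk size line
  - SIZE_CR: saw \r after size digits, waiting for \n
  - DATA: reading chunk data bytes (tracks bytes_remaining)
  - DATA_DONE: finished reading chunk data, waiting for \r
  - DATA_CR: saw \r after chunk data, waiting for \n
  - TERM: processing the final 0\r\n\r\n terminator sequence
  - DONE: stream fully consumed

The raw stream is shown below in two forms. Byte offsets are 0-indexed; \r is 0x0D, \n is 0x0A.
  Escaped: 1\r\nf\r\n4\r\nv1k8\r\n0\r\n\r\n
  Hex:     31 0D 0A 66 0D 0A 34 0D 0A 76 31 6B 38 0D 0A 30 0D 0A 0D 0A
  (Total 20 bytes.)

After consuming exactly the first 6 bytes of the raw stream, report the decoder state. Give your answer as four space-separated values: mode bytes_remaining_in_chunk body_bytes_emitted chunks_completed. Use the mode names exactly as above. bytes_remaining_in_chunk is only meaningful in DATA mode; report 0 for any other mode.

Answer: SIZE 0 1 1

Derivation:
Byte 0 = '1': mode=SIZE remaining=0 emitted=0 chunks_done=0
Byte 1 = 0x0D: mode=SIZE_CR remaining=0 emitted=0 chunks_done=0
Byte 2 = 0x0A: mode=DATA remaining=1 emitted=0 chunks_done=0
Byte 3 = 'f': mode=DATA_DONE remaining=0 emitted=1 chunks_done=0
Byte 4 = 0x0D: mode=DATA_CR remaining=0 emitted=1 chunks_done=0
Byte 5 = 0x0A: mode=SIZE remaining=0 emitted=1 chunks_done=1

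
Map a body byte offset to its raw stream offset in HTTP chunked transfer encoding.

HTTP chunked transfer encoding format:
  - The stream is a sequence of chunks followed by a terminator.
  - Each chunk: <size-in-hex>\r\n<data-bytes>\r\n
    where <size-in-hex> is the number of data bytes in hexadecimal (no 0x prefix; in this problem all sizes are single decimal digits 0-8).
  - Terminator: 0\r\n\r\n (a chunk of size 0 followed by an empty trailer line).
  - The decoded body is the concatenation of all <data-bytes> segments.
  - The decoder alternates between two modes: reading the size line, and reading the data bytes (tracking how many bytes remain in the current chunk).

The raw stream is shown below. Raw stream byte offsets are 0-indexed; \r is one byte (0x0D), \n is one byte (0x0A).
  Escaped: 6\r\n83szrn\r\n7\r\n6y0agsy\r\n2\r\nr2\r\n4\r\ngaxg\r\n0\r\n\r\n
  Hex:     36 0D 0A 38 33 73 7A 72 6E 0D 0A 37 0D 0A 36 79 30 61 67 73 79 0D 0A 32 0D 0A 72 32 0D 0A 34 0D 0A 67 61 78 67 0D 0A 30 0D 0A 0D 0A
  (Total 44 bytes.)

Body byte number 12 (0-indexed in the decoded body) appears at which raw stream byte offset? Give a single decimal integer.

Chunk 1: stream[0..1]='6' size=0x6=6, data at stream[3..9]='83szrn' -> body[0..6], body so far='83szrn'
Chunk 2: stream[11..12]='7' size=0x7=7, data at stream[14..21]='6y0agsy' -> body[6..13], body so far='83szrn6y0agsy'
Chunk 3: stream[23..24]='2' size=0x2=2, data at stream[26..28]='r2' -> body[13..15], body so far='83szrn6y0agsyr2'
Chunk 4: stream[30..31]='4' size=0x4=4, data at stream[33..37]='gaxg' -> body[15..19], body so far='83szrn6y0agsyr2gaxg'
Chunk 5: stream[39..40]='0' size=0 (terminator). Final body='83szrn6y0agsyr2gaxg' (19 bytes)
Body byte 12 at stream offset 20

Answer: 20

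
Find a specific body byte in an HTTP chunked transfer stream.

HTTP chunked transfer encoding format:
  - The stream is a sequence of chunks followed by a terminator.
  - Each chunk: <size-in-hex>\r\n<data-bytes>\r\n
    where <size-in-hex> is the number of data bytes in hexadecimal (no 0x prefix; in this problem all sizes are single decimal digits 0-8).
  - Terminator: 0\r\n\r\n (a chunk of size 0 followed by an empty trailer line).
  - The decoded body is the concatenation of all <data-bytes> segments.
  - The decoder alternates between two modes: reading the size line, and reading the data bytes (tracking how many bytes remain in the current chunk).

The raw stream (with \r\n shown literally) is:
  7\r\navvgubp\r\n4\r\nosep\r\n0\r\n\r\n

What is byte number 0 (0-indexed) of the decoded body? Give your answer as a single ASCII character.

Chunk 1: stream[0..1]='7' size=0x7=7, data at stream[3..10]='avvgubp' -> body[0..7], body so far='avvgubp'
Chunk 2: stream[12..13]='4' size=0x4=4, data at stream[15..19]='osep' -> body[7..11], body so far='avvgubposep'
Chunk 3: stream[21..22]='0' size=0 (terminator). Final body='avvgubposep' (11 bytes)
Body byte 0 = 'a'

Answer: a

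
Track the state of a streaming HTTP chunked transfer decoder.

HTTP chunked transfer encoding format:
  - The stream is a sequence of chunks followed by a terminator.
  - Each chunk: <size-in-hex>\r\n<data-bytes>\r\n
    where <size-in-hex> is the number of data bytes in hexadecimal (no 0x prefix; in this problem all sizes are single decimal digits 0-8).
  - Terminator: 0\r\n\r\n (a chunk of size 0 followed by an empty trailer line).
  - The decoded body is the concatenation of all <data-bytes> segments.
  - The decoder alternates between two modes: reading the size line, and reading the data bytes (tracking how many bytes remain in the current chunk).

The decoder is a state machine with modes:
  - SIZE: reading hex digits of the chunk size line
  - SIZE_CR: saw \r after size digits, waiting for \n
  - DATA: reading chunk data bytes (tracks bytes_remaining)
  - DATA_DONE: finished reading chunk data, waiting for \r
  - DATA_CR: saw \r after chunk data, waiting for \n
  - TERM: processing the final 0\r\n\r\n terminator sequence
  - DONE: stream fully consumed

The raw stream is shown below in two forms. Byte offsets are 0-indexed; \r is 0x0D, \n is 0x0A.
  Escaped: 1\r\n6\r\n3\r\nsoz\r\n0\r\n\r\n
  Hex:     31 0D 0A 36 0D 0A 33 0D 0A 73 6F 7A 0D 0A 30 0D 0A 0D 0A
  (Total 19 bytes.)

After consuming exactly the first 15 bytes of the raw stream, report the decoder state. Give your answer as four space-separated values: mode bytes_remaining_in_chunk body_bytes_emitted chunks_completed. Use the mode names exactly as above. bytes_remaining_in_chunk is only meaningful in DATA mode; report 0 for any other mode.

Byte 0 = '1': mode=SIZE remaining=0 emitted=0 chunks_done=0
Byte 1 = 0x0D: mode=SIZE_CR remaining=0 emitted=0 chunks_done=0
Byte 2 = 0x0A: mode=DATA remaining=1 emitted=0 chunks_done=0
Byte 3 = '6': mode=DATA_DONE remaining=0 emitted=1 chunks_done=0
Byte 4 = 0x0D: mode=DATA_CR remaining=0 emitted=1 chunks_done=0
Byte 5 = 0x0A: mode=SIZE remaining=0 emitted=1 chunks_done=1
Byte 6 = '3': mode=SIZE remaining=0 emitted=1 chunks_done=1
Byte 7 = 0x0D: mode=SIZE_CR remaining=0 emitted=1 chunks_done=1
Byte 8 = 0x0A: mode=DATA remaining=3 emitted=1 chunks_done=1
Byte 9 = 's': mode=DATA remaining=2 emitted=2 chunks_done=1
Byte 10 = 'o': mode=DATA remaining=1 emitted=3 chunks_done=1
Byte 11 = 'z': mode=DATA_DONE remaining=0 emitted=4 chunks_done=1
Byte 12 = 0x0D: mode=DATA_CR remaining=0 emitted=4 chunks_done=1
Byte 13 = 0x0A: mode=SIZE remaining=0 emitted=4 chunks_done=2
Byte 14 = '0': mode=SIZE remaining=0 emitted=4 chunks_done=2

Answer: SIZE 0 4 2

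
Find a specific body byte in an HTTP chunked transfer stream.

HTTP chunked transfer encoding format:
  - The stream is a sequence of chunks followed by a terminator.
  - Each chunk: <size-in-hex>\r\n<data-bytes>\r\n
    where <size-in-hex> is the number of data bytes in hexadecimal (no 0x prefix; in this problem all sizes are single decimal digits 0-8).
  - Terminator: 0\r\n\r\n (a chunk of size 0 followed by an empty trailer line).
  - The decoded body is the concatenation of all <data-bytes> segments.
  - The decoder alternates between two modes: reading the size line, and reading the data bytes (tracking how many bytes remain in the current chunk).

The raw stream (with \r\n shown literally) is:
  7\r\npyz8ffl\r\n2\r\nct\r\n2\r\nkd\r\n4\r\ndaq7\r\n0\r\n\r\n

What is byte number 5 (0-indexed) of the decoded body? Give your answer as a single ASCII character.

Chunk 1: stream[0..1]='7' size=0x7=7, data at stream[3..10]='pyz8ffl' -> body[0..7], body so far='pyz8ffl'
Chunk 2: stream[12..13]='2' size=0x2=2, data at stream[15..17]='ct' -> body[7..9], body so far='pyz8fflct'
Chunk 3: stream[19..20]='2' size=0x2=2, data at stream[22..24]='kd' -> body[9..11], body so far='pyz8fflctkd'
Chunk 4: stream[26..27]='4' size=0x4=4, data at stream[29..33]='daq7' -> body[11..15], body so far='pyz8fflctkddaq7'
Chunk 5: stream[35..36]='0' size=0 (terminator). Final body='pyz8fflctkddaq7' (15 bytes)
Body byte 5 = 'f'

Answer: f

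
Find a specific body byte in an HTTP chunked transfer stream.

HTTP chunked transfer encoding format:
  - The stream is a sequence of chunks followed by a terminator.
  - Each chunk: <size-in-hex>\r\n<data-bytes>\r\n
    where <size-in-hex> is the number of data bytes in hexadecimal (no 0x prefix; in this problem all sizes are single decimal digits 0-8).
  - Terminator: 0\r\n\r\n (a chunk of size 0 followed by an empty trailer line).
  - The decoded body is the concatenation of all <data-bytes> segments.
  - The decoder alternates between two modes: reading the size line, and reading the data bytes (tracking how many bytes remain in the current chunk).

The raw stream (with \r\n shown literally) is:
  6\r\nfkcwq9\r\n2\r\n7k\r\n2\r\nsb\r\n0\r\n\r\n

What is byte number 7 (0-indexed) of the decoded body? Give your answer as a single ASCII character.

Answer: k

Derivation:
Chunk 1: stream[0..1]='6' size=0x6=6, data at stream[3..9]='fkcwq9' -> body[0..6], body so far='fkcwq9'
Chunk 2: stream[11..12]='2' size=0x2=2, data at stream[14..16]='7k' -> body[6..8], body so far='fkcwq97k'
Chunk 3: stream[18..19]='2' size=0x2=2, data at stream[21..23]='sb' -> body[8..10], body so far='fkcwq97ksb'
Chunk 4: stream[25..26]='0' size=0 (terminator). Final body='fkcwq97ksb' (10 bytes)
Body byte 7 = 'k'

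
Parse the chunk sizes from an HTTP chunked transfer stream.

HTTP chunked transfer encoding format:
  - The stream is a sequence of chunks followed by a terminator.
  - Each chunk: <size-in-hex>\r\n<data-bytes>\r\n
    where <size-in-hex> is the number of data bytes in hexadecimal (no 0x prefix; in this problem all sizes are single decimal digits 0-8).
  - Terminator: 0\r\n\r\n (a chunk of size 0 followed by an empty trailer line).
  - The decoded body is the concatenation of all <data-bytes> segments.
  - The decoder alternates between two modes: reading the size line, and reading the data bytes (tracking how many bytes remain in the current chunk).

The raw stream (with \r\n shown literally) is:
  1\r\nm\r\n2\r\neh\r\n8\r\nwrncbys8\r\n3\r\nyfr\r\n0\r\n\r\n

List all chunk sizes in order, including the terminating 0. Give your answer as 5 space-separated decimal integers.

Chunk 1: stream[0..1]='1' size=0x1=1, data at stream[3..4]='m' -> body[0..1], body so far='m'
Chunk 2: stream[6..7]='2' size=0x2=2, data at stream[9..11]='eh' -> body[1..3], body so far='meh'
Chunk 3: stream[13..14]='8' size=0x8=8, data at stream[16..24]='wrncbys8' -> body[3..11], body so far='mehwrncbys8'
Chunk 4: stream[26..27]='3' size=0x3=3, data at stream[29..32]='yfr' -> body[11..14], body so far='mehwrncbys8yfr'
Chunk 5: stream[34..35]='0' size=0 (terminator). Final body='mehwrncbys8yfr' (14 bytes)

Answer: 1 2 8 3 0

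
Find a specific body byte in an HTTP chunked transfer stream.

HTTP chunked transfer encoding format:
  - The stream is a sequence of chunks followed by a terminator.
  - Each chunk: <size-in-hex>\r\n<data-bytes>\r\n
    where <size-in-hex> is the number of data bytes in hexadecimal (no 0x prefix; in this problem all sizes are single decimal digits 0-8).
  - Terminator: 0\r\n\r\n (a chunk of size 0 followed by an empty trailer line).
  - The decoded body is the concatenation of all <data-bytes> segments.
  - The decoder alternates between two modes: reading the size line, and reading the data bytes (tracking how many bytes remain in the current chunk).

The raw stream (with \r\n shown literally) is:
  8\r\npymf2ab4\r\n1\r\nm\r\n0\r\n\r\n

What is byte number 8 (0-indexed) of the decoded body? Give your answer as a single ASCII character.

Answer: m

Derivation:
Chunk 1: stream[0..1]='8' size=0x8=8, data at stream[3..11]='pymf2ab4' -> body[0..8], body so far='pymf2ab4'
Chunk 2: stream[13..14]='1' size=0x1=1, data at stream[16..17]='m' -> body[8..9], body so far='pymf2ab4m'
Chunk 3: stream[19..20]='0' size=0 (terminator). Final body='pymf2ab4m' (9 bytes)
Body byte 8 = 'm'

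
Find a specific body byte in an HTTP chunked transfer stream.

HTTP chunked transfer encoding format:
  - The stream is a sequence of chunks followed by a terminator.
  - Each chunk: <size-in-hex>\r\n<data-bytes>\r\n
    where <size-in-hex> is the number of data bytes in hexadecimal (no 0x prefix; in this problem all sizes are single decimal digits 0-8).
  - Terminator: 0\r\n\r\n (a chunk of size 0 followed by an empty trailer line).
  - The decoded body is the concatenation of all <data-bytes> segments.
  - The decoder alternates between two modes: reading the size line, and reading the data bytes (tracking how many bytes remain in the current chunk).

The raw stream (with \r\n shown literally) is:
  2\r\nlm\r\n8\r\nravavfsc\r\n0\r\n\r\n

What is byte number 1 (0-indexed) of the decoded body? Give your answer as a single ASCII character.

Answer: m

Derivation:
Chunk 1: stream[0..1]='2' size=0x2=2, data at stream[3..5]='lm' -> body[0..2], body so far='lm'
Chunk 2: stream[7..8]='8' size=0x8=8, data at stream[10..18]='ravavfsc' -> body[2..10], body so far='lmravavfsc'
Chunk 3: stream[20..21]='0' size=0 (terminator). Final body='lmravavfsc' (10 bytes)
Body byte 1 = 'm'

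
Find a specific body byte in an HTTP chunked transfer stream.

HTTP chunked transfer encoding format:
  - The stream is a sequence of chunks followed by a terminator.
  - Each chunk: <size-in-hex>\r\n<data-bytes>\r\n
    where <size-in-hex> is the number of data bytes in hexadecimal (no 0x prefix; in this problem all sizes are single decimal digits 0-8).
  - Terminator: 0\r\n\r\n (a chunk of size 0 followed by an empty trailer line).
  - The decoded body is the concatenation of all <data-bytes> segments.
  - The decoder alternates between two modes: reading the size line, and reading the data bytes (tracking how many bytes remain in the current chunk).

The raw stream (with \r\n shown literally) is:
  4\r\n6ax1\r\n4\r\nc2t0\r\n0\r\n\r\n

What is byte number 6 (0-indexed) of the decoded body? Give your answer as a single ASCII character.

Chunk 1: stream[0..1]='4' size=0x4=4, data at stream[3..7]='6ax1' -> body[0..4], body so far='6ax1'
Chunk 2: stream[9..10]='4' size=0x4=4, data at stream[12..16]='c2t0' -> body[4..8], body so far='6ax1c2t0'
Chunk 3: stream[18..19]='0' size=0 (terminator). Final body='6ax1c2t0' (8 bytes)
Body byte 6 = 't'

Answer: t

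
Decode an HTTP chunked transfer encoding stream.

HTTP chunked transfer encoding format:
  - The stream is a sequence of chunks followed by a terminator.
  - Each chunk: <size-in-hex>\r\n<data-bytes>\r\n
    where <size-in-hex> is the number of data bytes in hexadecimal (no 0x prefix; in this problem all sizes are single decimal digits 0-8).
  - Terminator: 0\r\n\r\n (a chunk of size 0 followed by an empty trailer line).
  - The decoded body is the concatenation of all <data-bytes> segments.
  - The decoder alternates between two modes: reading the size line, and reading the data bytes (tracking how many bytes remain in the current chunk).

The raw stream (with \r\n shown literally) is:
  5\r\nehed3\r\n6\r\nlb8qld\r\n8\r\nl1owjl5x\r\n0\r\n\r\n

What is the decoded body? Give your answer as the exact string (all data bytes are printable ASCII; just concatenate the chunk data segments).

Chunk 1: stream[0..1]='5' size=0x5=5, data at stream[3..8]='ehed3' -> body[0..5], body so far='ehed3'
Chunk 2: stream[10..11]='6' size=0x6=6, data at stream[13..19]='lb8qld' -> body[5..11], body so far='ehed3lb8qld'
Chunk 3: stream[21..22]='8' size=0x8=8, data at stream[24..32]='l1owjl5x' -> body[11..19], body so far='ehed3lb8qldl1owjl5x'
Chunk 4: stream[34..35]='0' size=0 (terminator). Final body='ehed3lb8qldl1owjl5x' (19 bytes)

Answer: ehed3lb8qldl1owjl5x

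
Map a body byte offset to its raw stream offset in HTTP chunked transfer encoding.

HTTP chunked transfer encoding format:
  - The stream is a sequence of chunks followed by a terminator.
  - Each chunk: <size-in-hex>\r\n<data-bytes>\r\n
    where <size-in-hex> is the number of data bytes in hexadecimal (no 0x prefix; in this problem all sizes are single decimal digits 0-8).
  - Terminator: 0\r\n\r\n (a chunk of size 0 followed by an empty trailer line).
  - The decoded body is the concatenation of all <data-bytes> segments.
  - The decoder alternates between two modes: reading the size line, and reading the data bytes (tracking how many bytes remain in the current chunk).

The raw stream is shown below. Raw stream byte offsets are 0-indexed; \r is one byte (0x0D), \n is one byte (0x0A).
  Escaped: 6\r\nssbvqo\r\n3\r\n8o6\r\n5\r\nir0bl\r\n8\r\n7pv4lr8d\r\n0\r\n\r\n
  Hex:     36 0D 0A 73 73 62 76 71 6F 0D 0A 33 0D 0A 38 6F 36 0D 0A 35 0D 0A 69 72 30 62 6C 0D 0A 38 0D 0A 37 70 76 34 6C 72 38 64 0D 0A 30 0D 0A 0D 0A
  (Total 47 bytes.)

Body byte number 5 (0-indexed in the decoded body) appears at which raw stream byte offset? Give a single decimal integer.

Chunk 1: stream[0..1]='6' size=0x6=6, data at stream[3..9]='ssbvqo' -> body[0..6], body so far='ssbvqo'
Chunk 2: stream[11..12]='3' size=0x3=3, data at stream[14..17]='8o6' -> body[6..9], body so far='ssbvqo8o6'
Chunk 3: stream[19..20]='5' size=0x5=5, data at stream[22..27]='ir0bl' -> body[9..14], body so far='ssbvqo8o6ir0bl'
Chunk 4: stream[29..30]='8' size=0x8=8, data at stream[32..40]='7pv4lr8d' -> body[14..22], body so far='ssbvqo8o6ir0bl7pv4lr8d'
Chunk 5: stream[42..43]='0' size=0 (terminator). Final body='ssbvqo8o6ir0bl7pv4lr8d' (22 bytes)
Body byte 5 at stream offset 8

Answer: 8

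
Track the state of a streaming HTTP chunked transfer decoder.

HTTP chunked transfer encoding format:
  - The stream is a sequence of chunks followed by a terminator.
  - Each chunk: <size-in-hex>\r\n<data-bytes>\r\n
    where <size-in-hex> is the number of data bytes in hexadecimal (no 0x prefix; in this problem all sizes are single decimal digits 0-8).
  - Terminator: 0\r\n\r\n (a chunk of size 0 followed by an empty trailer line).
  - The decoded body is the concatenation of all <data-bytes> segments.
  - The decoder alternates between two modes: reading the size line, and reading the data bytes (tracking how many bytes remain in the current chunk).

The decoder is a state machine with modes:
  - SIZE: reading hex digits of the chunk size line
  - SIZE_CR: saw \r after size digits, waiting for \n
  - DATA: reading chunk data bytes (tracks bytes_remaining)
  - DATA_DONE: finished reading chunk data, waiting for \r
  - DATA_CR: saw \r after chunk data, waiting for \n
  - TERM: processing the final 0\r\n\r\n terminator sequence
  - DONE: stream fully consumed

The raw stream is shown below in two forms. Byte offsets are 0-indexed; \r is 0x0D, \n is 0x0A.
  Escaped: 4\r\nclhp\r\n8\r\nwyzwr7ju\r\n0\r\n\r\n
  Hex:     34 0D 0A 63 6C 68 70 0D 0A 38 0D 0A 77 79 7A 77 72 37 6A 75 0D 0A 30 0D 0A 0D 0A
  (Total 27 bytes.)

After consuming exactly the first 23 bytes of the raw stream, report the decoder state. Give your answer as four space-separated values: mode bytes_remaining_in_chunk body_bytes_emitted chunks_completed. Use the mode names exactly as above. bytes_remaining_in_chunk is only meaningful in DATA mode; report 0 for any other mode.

Byte 0 = '4': mode=SIZE remaining=0 emitted=0 chunks_done=0
Byte 1 = 0x0D: mode=SIZE_CR remaining=0 emitted=0 chunks_done=0
Byte 2 = 0x0A: mode=DATA remaining=4 emitted=0 chunks_done=0
Byte 3 = 'c': mode=DATA remaining=3 emitted=1 chunks_done=0
Byte 4 = 'l': mode=DATA remaining=2 emitted=2 chunks_done=0
Byte 5 = 'h': mode=DATA remaining=1 emitted=3 chunks_done=0
Byte 6 = 'p': mode=DATA_DONE remaining=0 emitted=4 chunks_done=0
Byte 7 = 0x0D: mode=DATA_CR remaining=0 emitted=4 chunks_done=0
Byte 8 = 0x0A: mode=SIZE remaining=0 emitted=4 chunks_done=1
Byte 9 = '8': mode=SIZE remaining=0 emitted=4 chunks_done=1
Byte 10 = 0x0D: mode=SIZE_CR remaining=0 emitted=4 chunks_done=1
Byte 11 = 0x0A: mode=DATA remaining=8 emitted=4 chunks_done=1
Byte 12 = 'w': mode=DATA remaining=7 emitted=5 chunks_done=1
Byte 13 = 'y': mode=DATA remaining=6 emitted=6 chunks_done=1
Byte 14 = 'z': mode=DATA remaining=5 emitted=7 chunks_done=1
Byte 15 = 'w': mode=DATA remaining=4 emitted=8 chunks_done=1
Byte 16 = 'r': mode=DATA remaining=3 emitted=9 chunks_done=1
Byte 17 = '7': mode=DATA remaining=2 emitted=10 chunks_done=1
Byte 18 = 'j': mode=DATA remaining=1 emitted=11 chunks_done=1
Byte 19 = 'u': mode=DATA_DONE remaining=0 emitted=12 chunks_done=1
Byte 20 = 0x0D: mode=DATA_CR remaining=0 emitted=12 chunks_done=1
Byte 21 = 0x0A: mode=SIZE remaining=0 emitted=12 chunks_done=2
Byte 22 = '0': mode=SIZE remaining=0 emitted=12 chunks_done=2

Answer: SIZE 0 12 2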